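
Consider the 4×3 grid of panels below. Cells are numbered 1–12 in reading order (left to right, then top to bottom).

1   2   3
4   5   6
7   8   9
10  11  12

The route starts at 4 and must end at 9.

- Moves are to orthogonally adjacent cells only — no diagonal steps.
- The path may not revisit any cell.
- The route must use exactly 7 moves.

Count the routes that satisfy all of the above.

Need simple routes of exactly 7 moves from 4 to 9 (Manhattan distance 3, so 2 moves are spent on a detour and 2 undoing it).
Enumerating: 4 1 2 5 8 11 12 9 | 4 1 2 3 6 5 8 9 | 4 7 10 11 8 5 6 9 | 4 7 8 5 2 3 6 9 | 4 5 8 7 10 11 12 9.
That gives 5 routes.

5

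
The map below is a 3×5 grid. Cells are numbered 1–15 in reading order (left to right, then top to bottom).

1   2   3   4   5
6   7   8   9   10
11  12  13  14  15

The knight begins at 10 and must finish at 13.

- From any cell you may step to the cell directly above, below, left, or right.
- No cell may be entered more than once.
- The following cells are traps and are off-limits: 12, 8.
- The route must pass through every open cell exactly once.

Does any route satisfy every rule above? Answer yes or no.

Cell 11 has only one open neighbour but is neither the start nor the goal, so a Hamiltonian route would have to both enter and leave it through the same neighbour — impossible without revisiting.

no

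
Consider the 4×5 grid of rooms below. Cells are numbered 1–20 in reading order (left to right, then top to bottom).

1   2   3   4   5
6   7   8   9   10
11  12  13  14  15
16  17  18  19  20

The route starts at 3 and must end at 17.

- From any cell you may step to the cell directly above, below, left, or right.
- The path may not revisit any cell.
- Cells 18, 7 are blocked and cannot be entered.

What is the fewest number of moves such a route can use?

4

The Manhattan distance from 3 to 17 is |1−4| + |3−2| = 4, so at least 4 moves are needed.
A route of 4 moves achieves this: 3 → 8 → 13 → 12 → 17.
Since 4 matches the lower bound, it is optimal.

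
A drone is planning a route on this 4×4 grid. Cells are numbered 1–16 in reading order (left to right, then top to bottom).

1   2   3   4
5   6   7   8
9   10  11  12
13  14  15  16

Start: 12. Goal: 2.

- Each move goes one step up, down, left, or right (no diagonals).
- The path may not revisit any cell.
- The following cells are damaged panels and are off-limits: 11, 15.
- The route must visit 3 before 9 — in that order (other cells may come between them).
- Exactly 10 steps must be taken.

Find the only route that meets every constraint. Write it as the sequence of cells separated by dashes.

12 - 8 - 4 - 3 - 7 - 6 - 10 - 9 - 5 - 1 - 2

The waypoints must appear in the order 3, 9, with no cell reused.
Route from 12: up 2 to 4, left 1 to 3, down 1 to 7, left 1 to 6, down 1 to 10, left 1 to 9, up 2 to 1, right 1 to 2 — 10 moves in all.
Check: order respected (3 at step 3, 9 at step 7); 10 moves as required.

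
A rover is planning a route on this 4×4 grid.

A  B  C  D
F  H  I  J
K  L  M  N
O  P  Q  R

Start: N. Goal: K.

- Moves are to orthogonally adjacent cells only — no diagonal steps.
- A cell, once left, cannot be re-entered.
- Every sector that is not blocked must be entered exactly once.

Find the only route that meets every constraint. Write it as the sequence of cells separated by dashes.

N - R - Q - M - I - J - D - C - B - A - F - H - L - P - O - K

Need to visit all 16 open cells exactly once, starting at N and ending at K.
Route from N: down 1 to R, left 1 to Q, up 2 to I, right 1 to J, up 1 to D, left 3 to A, down 1 to F, right 1 to H, down 2 to P, left 1 to O, up 1 to K — 15 moves in all.
Check: all 16 open cells covered.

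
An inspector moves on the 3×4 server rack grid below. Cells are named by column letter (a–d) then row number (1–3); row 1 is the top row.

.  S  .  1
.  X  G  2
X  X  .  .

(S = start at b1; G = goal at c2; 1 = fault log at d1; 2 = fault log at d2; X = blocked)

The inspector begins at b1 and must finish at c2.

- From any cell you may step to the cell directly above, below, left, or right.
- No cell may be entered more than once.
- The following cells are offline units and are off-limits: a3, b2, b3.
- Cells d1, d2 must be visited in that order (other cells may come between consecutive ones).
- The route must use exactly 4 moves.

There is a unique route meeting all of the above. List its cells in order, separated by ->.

The waypoints must appear in the order d1, d2, with no cell reused.
Route from b1: 2× right (reaching d1), down to d2, left to c2 — 4 moves in all.
Check: order respected (1 at step 2, 2 at step 3); 4 moves as required.

b1 -> c1 -> d1 -> d2 -> c2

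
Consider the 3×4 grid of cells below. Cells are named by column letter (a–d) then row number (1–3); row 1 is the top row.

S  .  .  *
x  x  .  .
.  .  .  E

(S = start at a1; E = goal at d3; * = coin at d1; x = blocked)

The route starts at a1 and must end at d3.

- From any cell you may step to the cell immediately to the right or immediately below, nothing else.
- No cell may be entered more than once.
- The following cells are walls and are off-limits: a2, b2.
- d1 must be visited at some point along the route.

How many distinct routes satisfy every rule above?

A right/down-only route from a1 to d3 makes exactly 2 down-moves and 3 right-moves in some order.
With no other constraints that would be C(5,2) = 10 routes.
Split at d1 and multiply the segment counts (each segment already excludes blocked cells): a1→d1: 1; d1→d3: 1; product = 1.
That gives 1 route.

1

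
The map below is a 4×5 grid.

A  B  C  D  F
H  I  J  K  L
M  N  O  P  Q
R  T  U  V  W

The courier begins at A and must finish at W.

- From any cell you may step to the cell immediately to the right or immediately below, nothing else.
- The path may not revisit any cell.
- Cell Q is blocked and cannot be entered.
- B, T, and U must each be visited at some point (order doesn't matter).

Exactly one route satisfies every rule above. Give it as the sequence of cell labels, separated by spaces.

Moves only go right or down, so the column and row indices never decrease.
Route from A: right to B, 3× down (reaching T), 3× right (reaching W) — 7 moves in all.
Check: all required cells visited.

A B I N T U V W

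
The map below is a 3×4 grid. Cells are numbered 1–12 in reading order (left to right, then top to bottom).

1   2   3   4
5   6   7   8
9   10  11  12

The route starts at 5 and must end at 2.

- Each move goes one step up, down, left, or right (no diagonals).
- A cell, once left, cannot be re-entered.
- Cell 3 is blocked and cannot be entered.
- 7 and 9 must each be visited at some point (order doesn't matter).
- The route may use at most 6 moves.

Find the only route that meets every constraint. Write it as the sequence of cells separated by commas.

The budget equals the shortest possible length, so every move has to be on a shortest route through the required cells.
Route from 5: down to 9, 2× right (reaching 11), up to 7, left to 6, up to 2 — 6 moves in all.
Check: all required cells visited; 6 ≤ 6 moves.

5, 9, 10, 11, 7, 6, 2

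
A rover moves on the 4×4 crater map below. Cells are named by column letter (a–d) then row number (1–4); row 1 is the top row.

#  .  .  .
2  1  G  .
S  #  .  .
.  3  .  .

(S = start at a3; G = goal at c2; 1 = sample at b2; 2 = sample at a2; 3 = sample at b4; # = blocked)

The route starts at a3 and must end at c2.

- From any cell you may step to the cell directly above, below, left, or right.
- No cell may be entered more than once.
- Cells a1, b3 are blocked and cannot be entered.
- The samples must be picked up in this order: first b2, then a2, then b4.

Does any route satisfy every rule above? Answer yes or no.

Even ignoring the required order, no revisit-free route from a3 to c2 manages to pass through all of b2, a2, and b4: branching out from a3, every path either misses one of them or, having collected them, can no longer reach c2 without re-entering a cell.

no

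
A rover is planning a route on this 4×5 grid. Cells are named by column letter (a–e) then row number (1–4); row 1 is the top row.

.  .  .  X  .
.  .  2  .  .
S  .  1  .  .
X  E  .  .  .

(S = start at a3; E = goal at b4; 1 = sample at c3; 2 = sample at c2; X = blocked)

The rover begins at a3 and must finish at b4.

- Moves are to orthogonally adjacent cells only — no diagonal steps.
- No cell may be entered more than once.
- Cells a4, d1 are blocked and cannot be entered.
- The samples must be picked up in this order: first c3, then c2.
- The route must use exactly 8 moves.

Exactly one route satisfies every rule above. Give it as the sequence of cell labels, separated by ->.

a3 -> b3 -> c3 -> c2 -> d2 -> d3 -> d4 -> c4 -> b4

The waypoints must appear in the order c3, c2, with no cell reused.
Route from a3: 2× right (reaching c3), up to c2, right to d2, 2× down (reaching d4), 2× left (reaching b4) — 8 moves in all.
Check: order respected (1 at step 2, 2 at step 3); 8 moves as required.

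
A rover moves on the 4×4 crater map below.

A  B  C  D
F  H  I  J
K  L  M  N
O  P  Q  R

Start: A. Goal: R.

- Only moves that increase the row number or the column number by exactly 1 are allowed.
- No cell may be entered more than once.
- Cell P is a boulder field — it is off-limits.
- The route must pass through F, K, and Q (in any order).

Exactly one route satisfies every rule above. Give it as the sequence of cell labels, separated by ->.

A -> F -> K -> L -> M -> Q -> R

Moves only go right or down, so the column and row indices never decrease.
Route from A: 2× down (reaching K), 2× right (reaching M), down to Q, right to R — 6 moves in all.
Check: all required cells visited.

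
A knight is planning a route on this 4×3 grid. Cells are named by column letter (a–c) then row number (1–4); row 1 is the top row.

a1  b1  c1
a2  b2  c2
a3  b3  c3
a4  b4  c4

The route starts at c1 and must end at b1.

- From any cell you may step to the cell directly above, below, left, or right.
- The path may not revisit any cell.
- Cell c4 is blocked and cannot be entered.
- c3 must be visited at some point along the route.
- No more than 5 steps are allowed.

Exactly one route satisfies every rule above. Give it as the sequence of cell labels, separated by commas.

The budget equals the shortest possible length, so every move has to be on a shortest route through the required cells.
Route from c1: down 2 to c3, left 1 to b3, up 2 to b1 — 5 moves in all.
Check: all required cells visited; 5 ≤ 5 moves.

c1, c2, c3, b3, b2, b1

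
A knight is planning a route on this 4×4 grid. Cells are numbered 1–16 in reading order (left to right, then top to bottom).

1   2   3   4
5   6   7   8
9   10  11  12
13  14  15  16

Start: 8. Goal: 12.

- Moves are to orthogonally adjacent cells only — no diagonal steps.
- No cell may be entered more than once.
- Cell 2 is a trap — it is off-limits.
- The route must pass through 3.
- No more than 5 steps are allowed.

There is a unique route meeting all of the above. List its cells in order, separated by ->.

8 -> 4 -> 3 -> 7 -> 11 -> 12

The budget equals the shortest possible length, so every move has to be on a shortest route through the required cells.
Route from 8: up 1 to 4, left 1 to 3, down 2 to 11, right 1 to 12 — 5 moves in all.
Check: all required cells visited; 5 ≤ 5 moves.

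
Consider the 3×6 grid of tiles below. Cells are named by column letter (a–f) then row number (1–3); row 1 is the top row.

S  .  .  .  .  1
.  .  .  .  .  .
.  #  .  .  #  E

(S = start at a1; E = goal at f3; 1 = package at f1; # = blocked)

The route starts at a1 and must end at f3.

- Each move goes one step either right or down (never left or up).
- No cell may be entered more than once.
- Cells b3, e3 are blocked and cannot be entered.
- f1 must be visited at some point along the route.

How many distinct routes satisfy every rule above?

A right/down-only route from a1 to f3 makes exactly 2 down-moves and 5 right-moves in some order.
With no other constraints that would be C(7,2) = 21 routes.
Split at f1 and multiply the segment counts (each segment already excludes blocked cells): a1→f1: 1; f1→f3: 1; product = 1.
That gives 1 route.

1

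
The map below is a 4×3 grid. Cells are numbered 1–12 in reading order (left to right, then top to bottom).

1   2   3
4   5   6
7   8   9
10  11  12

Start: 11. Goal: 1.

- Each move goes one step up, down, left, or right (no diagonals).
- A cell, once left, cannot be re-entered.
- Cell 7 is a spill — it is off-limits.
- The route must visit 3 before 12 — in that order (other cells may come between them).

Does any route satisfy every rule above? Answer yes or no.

no

Ignoring the required order, 3 revisit-free routes from 11 to 1 pass through all of 3 and 12; the waypoint orders that occur are 12 → 3 (3) — never 3 → 12.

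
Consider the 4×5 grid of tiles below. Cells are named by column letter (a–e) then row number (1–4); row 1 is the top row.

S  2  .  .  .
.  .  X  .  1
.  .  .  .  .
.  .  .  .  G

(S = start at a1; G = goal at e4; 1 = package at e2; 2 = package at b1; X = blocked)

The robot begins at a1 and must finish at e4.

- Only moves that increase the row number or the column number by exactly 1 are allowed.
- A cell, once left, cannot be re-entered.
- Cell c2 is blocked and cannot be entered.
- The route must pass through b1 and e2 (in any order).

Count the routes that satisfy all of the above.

2

A right/down-only route from a1 to e4 makes exactly 3 down-moves and 4 right-moves in some order.
With no other constraints that would be C(7,3) = 35 routes.
A monotone route can only reach the required cells in the order b1, e2, so split there and multiply the segment counts (each segment already excludes blocked cells): a1→b1: 1; b1→e2: 2; e2→e4: 1; product = 2.
That gives 2 routes.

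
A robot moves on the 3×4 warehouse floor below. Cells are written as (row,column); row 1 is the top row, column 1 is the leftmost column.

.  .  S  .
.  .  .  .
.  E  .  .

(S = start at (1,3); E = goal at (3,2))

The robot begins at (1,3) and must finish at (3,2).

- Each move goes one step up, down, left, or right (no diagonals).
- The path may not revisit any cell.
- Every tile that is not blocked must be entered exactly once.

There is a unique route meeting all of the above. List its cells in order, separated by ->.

Need to visit all 12 open cells exactly once, starting at (1,3) and ending at (3,2).
Route from (1,3): right 1 to (1,4), down 2 to (3,4), left 1 to (3,3), up 1 to (2,3), left 1 to (2,2), up 1 to (1,2), left 1 to (1,1), down 2 to (3,1), right 1 to (3,2) — 11 moves in all.
Check: all 12 open cells covered.

(1,3) -> (1,4) -> (2,4) -> (3,4) -> (3,3) -> (2,3) -> (2,2) -> (1,2) -> (1,1) -> (2,1) -> (3,1) -> (3,2)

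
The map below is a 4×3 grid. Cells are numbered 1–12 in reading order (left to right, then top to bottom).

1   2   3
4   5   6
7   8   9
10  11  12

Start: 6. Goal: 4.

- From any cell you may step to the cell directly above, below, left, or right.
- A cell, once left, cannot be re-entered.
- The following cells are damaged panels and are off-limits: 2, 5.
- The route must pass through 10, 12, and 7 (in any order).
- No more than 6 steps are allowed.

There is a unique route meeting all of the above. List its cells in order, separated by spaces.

6 9 12 11 10 7 4

The budget equals the shortest possible length, so every move has to be on a shortest route through the required cells.
Route from 6: down 2 to 12, left 2 to 10, up 2 to 4 — 6 moves in all.
Check: all required cells visited; 6 ≤ 6 moves.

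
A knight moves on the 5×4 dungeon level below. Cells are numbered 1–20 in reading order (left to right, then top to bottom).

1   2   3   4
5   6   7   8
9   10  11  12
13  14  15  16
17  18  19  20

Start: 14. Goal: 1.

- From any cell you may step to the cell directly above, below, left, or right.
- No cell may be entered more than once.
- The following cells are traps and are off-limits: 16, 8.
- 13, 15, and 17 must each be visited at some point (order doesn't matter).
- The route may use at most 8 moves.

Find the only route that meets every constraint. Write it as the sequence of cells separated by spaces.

14 15 19 18 17 13 9 5 1

Any route must reach 13, 15, and 17 and still end at 1 within 8 moves, so the order of the required stops is forced.
Route from 14: right to 15, down to 19, 2× left (reaching 17), 4× up (reaching 1) — 8 moves in all.
Check: all required cells visited; 8 ≤ 8 moves.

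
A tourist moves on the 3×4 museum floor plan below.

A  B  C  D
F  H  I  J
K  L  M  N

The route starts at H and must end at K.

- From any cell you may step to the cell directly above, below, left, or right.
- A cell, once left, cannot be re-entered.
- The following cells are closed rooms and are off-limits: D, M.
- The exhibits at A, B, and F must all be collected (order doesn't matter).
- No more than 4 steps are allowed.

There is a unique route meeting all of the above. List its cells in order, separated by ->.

The budget equals the shortest possible length, so every move has to be on a shortest route through the required cells.
Route from H: up 1 to B, left 1 to A, down 2 to K — 4 moves in all.
Check: all required cells visited; 4 ≤ 4 moves.

H -> B -> A -> F -> K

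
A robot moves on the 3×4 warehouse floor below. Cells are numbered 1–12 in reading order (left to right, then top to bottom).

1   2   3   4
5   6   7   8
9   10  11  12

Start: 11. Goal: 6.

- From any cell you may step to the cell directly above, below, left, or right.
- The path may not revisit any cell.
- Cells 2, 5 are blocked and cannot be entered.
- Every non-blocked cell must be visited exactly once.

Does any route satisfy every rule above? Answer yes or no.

no

Cell 9 has only one open neighbour but is neither the start nor the goal, so a Hamiltonian route would have to both enter and leave it through the same neighbour — impossible without revisiting.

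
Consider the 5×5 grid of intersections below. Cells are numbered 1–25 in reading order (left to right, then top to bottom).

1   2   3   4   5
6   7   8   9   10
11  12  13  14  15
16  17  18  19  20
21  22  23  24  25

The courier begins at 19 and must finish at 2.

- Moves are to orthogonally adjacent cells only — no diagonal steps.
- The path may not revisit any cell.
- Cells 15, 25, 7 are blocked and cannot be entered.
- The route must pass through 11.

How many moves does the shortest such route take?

7

Any route passes through 11 somewhere between 19 and 2. Summing Manhattan distances along the two legs (19 → 11 → 2) gives a lower bound of 4 + 3 = 7 moves.
A route of 7 moves achieves this: 19 → 14 → 13 → 12 → 11 → 6 → 1 → 2.
Since 7 matches the lower bound, it is optimal.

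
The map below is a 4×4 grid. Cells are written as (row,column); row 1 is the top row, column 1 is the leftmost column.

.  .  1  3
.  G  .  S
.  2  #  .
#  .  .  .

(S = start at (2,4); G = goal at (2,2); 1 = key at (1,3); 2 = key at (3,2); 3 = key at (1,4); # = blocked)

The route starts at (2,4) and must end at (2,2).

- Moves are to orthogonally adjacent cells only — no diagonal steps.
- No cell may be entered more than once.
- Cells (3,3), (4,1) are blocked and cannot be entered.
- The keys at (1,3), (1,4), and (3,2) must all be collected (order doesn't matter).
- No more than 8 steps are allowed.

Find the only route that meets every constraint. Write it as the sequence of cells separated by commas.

The budget equals the shortest possible length, so every move has to be on a shortest route through the required cells.
Route from (2,4): up 1 to (1,4), left 3 to (1,1), down 2 to (3,1), right 1 to (3,2), up 1 to (2,2) — 8 moves in all.
Check: all required cells visited; 8 ≤ 8 moves.

(2,4), (1,4), (1,3), (1,2), (1,1), (2,1), (3,1), (3,2), (2,2)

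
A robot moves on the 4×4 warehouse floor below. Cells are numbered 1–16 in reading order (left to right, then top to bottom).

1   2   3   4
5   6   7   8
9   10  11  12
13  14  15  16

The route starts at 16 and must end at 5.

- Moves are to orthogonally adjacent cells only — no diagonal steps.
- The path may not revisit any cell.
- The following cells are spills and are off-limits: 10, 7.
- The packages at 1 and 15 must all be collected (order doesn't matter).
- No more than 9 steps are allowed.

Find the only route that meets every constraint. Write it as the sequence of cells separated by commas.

16, 15, 11, 12, 8, 4, 3, 2, 1, 5

Any route must reach 1 and 15 and still end at 5 within 9 moves, so the order of the required stops is forced.
Route from 16: left 1 to 15, up 1 to 11, right 1 to 12, up 2 to 4, left 3 to 1, down 1 to 5 — 9 moves in all.
Check: all required cells visited; 9 ≤ 9 moves.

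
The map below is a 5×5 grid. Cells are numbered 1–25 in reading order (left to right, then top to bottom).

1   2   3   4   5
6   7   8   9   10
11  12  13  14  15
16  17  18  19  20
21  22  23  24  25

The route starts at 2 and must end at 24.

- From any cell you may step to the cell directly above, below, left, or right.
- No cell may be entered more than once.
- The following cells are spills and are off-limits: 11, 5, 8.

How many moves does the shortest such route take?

The Manhattan distance from 2 to 24 is |1−5| + |2−4| = 6, so at least 6 moves are needed.
A route of 6 moves achieves this: 2 → 7 → 12 → 17 → 22 → 23 → 24.
Since 6 matches the lower bound, it is optimal.

6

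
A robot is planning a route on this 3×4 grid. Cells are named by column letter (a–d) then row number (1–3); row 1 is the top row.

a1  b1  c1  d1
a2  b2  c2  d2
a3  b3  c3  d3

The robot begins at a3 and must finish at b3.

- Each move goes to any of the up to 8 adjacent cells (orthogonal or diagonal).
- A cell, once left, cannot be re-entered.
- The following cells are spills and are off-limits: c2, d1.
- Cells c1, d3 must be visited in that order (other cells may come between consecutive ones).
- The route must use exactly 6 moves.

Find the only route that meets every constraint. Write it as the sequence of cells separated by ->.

The waypoints must appear in the order c1, d3, with no cell reused.
Route from a3: 2× up-right (reaching c1), down-right to d2, down to d3, 2× left (reaching b3) — 6 moves in all.
Check: order respected (c1 at step 2, d3 at step 4); 6 moves as required.

a3 -> b2 -> c1 -> d2 -> d3 -> c3 -> b3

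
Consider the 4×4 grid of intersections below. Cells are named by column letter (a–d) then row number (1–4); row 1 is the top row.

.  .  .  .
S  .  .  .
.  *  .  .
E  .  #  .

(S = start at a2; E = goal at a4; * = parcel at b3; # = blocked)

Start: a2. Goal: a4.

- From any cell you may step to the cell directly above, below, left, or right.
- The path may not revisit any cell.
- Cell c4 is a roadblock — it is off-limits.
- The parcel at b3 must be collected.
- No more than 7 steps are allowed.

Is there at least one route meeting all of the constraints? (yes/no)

yes

One route that works: a2 → a3 → b3 → b4 → a4.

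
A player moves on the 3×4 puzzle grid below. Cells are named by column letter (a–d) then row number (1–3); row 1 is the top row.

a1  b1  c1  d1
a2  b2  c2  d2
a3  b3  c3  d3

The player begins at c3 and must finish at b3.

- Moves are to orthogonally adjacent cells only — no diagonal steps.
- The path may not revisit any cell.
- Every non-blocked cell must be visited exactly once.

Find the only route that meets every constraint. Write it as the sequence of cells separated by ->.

c3 -> d3 -> d2 -> d1 -> c1 -> c2 -> b2 -> b1 -> a1 -> a2 -> a3 -> b3

Need to visit all 12 open cells exactly once, starting at c3 and ending at b3.
Cell a3 has only two open neighbours (a2 and b3), so the path must pass straight through it: one of those is the cell it's entered from and the other is where it exits.
Route from c3: right to d3, 2× up (reaching d1), left to c1, down to c2, left to b2, up to b1, left to a1, 2× down (reaching a3), right to b3 — 11 moves in all.
Check: all 12 open cells covered.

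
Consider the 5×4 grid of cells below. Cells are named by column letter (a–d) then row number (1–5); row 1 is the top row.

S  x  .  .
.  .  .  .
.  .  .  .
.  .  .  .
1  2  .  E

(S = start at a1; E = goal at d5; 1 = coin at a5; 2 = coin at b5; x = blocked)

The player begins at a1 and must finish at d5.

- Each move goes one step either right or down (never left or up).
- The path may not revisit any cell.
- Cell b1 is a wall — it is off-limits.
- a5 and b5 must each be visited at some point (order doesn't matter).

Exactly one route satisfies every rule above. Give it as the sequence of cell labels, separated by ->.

Moves only go right or down, so the column and row indices never decrease.
Route from a1: 4× down (reaching a5), 3× right (reaching d5) — 7 moves in all.
Check: all required cells visited.

a1 -> a2 -> a3 -> a4 -> a5 -> b5 -> c5 -> d5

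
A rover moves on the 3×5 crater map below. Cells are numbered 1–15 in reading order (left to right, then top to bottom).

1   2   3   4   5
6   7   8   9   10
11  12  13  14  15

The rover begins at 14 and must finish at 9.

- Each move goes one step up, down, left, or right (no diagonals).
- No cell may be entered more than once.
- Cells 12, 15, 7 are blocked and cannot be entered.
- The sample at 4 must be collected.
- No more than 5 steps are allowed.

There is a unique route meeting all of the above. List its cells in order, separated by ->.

14 -> 13 -> 8 -> 3 -> 4 -> 9

The budget equals the shortest possible length, so every move has to be on a shortest route through the required cells.
Route from 14: left 1 to 13, up 2 to 3, right 1 to 4, down 1 to 9 — 5 moves in all.
Check: all required cells visited; 5 ≤ 5 moves.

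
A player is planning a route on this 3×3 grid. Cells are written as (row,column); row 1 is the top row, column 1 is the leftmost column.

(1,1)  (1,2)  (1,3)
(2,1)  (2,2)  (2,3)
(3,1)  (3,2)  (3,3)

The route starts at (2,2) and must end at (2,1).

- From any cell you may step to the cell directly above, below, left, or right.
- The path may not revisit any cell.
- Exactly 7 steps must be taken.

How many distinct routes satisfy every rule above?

2

Need simple routes of exactly 7 moves from (2,2) to (2,1) (Manhattan distance 1, so 3 moves are spent on a detour and 3 undoing it).
Enumerating: (2,2) (1,2) (1,3) (2,3) (3,3) (3,2) (3,1) (2,1) | (2,2) (3,2) (3,3) (2,3) (1,3) (1,2) (1,1) (2,1).
That gives 2 routes.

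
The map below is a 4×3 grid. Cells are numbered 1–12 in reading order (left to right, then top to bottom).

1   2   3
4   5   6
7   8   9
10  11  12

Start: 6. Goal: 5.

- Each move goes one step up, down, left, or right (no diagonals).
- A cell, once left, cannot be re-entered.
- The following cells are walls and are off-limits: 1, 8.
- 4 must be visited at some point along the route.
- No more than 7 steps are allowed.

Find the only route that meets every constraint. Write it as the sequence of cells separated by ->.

The budget equals the shortest possible length, so every move has to be on a shortest route through the required cells.
Route from 6: 2× down (reaching 12), 2× left (reaching 10), 2× up (reaching 4), right to 5 — 7 moves in all.
Check: all required cells visited; 7 ≤ 7 moves.

6 -> 9 -> 12 -> 11 -> 10 -> 7 -> 4 -> 5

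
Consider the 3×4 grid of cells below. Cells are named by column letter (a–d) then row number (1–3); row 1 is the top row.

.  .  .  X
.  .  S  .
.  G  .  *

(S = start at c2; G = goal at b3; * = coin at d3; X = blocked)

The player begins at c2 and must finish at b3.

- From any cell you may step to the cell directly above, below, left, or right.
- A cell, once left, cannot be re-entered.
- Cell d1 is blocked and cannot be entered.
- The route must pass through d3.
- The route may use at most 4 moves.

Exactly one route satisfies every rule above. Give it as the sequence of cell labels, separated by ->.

c2 -> d2 -> d3 -> c3 -> b3

The 4-move cap with required stops at d3 leaves no slack for detours.
Route from c2: right to d2, down to d3, 2× left (reaching b3) — 4 moves in all.
Check: all required cells visited; 4 ≤ 4 moves.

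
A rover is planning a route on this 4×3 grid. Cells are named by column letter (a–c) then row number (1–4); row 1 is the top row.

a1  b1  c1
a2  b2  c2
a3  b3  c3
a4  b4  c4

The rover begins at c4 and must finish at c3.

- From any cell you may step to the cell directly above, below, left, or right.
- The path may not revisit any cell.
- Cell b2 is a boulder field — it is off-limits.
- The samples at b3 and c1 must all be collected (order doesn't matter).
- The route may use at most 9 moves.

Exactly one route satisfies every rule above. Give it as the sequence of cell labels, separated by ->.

c4 -> b4 -> b3 -> a3 -> a2 -> a1 -> b1 -> c1 -> c2 -> c3

Any route must reach b3 and c1 and still end at c3 within 9 moves, so the order of the required stops is forced.
Route from c4: left to b4, up to b3, left to a3, 2× up (reaching a1), 2× right (reaching c1), 2× down (reaching c3) — 9 moves in all.
Check: all required cells visited; 9 ≤ 9 moves.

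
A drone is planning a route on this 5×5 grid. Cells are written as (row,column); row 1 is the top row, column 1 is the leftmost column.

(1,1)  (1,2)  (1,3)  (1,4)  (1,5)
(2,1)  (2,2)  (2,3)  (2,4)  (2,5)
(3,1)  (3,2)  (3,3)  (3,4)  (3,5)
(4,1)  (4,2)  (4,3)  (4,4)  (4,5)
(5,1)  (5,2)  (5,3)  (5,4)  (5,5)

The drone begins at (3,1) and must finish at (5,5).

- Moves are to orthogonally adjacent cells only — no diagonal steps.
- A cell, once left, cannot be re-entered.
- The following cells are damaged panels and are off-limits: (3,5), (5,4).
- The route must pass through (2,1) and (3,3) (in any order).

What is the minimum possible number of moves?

Any route passes through (2,1) and (3,3) in some order between (3,1) and (5,5). Summing Manhattan distances along each leg and taking the cheapest ordering ((3,1) → (2,1) → (3,3) → (5,5)) gives a lower bound of 1 + 3 + 4 = 8 moves.
A route of 8 moves achieves this: (3,1) → (2,1) → (2,2) → (3,2) → (3,3) → (4,3) → (4,4) → (4,5) → (5,5).
Since 8 matches the lower bound, it is optimal.

8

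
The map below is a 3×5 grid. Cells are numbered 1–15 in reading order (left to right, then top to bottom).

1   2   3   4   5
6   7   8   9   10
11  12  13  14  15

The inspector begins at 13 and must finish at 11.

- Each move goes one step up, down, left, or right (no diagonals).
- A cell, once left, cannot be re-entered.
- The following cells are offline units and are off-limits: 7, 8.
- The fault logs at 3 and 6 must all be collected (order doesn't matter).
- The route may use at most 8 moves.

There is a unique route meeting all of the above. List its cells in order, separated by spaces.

13 14 9 4 3 2 1 6 11

The 8-move cap with required stops at 3, 6 leaves no slack for detours.
Route from 13: right 1 to 14, up 2 to 4, left 3 to 1, down 2 to 11 — 8 moves in all.
Check: all required cells visited; 8 ≤ 8 moves.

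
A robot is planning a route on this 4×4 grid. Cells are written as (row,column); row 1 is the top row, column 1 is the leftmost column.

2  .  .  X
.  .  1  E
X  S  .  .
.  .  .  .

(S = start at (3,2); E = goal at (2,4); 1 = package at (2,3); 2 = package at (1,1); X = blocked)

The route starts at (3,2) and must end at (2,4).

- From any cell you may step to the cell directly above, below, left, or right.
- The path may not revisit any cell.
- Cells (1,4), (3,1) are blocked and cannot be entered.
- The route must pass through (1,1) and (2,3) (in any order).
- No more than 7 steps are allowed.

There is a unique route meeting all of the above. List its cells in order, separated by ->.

(3,2) -> (2,2) -> (2,1) -> (1,1) -> (1,2) -> (1,3) -> (2,3) -> (2,4)

The budget equals the shortest possible length, so every move has to be on a shortest route through the required cells.
Route from (3,2): up 1 to (2,2), left 1 to (2,1), up 1 to (1,1), right 2 to (1,3), down 1 to (2,3), right 1 to (2,4) — 7 moves in all.
Check: all required cells visited; 7 ≤ 7 moves.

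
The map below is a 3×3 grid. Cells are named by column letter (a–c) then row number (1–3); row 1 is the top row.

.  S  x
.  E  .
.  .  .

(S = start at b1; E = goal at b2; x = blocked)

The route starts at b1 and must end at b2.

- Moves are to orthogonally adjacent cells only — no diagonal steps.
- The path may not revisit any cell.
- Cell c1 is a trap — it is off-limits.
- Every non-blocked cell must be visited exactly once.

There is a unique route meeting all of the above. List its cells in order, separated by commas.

b1, a1, a2, a3, b3, c3, c2, b2

Need to visit all 8 open cells exactly once, starting at b1 and ending at b2.
Route from b1: left to a1, 2× down (reaching a3), 2× right (reaching c3), up to c2, left to b2 — 7 moves in all.
Check: all 8 open cells covered.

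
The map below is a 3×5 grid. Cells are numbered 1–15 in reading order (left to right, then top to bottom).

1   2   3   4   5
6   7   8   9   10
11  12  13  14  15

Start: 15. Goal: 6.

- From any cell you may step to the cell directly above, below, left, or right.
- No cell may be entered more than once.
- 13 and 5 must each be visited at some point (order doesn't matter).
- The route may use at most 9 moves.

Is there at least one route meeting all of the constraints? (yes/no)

One route that works: 15 → 10 → 5 → 4 → 9 → 14 → 13 → 8 → 7 → 6.

yes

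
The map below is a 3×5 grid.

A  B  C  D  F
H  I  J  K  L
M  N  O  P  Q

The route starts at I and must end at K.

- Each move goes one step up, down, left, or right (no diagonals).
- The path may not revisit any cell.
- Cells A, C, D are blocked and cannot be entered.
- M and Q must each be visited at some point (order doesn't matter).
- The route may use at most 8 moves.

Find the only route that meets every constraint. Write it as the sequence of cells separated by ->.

I -> H -> M -> N -> O -> P -> Q -> L -> K

Any route must reach M and Q and still end at K within 8 moves, so the order of the required stops is forced.
Route from I: left 1 to H, down 1 to M, right 4 to Q, up 1 to L, left 1 to K — 8 moves in all.
Check: all required cells visited; 8 ≤ 8 moves.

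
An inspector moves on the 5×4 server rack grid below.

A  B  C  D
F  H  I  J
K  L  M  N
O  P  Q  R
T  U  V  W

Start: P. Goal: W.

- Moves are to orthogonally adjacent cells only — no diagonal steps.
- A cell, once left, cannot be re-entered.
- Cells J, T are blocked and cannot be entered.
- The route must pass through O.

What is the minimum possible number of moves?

7

Any route passes through O somewhere between P and W. Summing Manhattan distances along the two legs (P → O → W) gives a lower bound of 1 + 4 = 5 moves.
The shortest route satisfying every rule uses 7 moves: P → O → K → L → M → Q → V → W.
The no-revisit rule (legs can't share cells) pushes the minimum above the 5-move bound; an exhaustive check rules out every length from 5 to 6, leaving 7 as the minimum.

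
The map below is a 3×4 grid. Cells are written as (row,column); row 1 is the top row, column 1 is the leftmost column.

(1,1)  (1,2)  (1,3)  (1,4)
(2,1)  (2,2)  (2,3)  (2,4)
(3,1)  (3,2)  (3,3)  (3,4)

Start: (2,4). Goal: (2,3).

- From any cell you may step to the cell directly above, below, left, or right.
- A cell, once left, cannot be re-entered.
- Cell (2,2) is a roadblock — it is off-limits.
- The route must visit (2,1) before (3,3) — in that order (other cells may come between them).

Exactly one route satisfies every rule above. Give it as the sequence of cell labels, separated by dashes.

(2,4) - (1,4) - (1,3) - (1,2) - (1,1) - (2,1) - (3,1) - (3,2) - (3,3) - (2,3)

The waypoints must appear in the order (2,1), (3,3), with no cell reused.
Route from (2,4): up 1 to (1,4), left 3 to (1,1), down 2 to (3,1), right 2 to (3,3), up 1 to (2,3) — 9 moves in all.
Check: order respected ((2,1) at step 5, (3,3) at step 8).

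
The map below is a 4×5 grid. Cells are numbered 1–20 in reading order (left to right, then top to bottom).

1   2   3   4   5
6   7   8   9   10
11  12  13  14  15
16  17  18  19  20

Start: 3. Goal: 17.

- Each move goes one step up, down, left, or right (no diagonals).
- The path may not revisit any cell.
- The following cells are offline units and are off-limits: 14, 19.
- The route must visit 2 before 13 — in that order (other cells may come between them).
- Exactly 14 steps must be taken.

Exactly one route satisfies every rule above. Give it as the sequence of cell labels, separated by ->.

3 -> 4 -> 5 -> 10 -> 9 -> 8 -> 7 -> 2 -> 1 -> 6 -> 11 -> 12 -> 13 -> 18 -> 17

The waypoints must appear in the order 2, 13, with no cell reused.
Route from 3: right 2 to 5, down 1 to 10, left 3 to 7, up 1 to 2, left 1 to 1, down 2 to 11, right 2 to 13, down 1 to 18, left 1 to 17 — 14 moves in all.
Check: order respected (2 at step 7, 13 at step 12); 14 moves as required.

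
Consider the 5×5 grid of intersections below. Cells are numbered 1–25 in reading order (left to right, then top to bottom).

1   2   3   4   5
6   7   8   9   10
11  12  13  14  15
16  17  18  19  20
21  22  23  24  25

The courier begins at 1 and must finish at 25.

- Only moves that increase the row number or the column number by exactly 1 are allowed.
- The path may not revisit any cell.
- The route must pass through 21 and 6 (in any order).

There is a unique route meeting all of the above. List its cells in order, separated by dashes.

1 - 6 - 11 - 16 - 21 - 22 - 23 - 24 - 25

Moves only go right or down, so the column and row indices never decrease.
Route from 1: down 4 to 21, right 4 to 25 — 8 moves in all.
Check: all required cells visited.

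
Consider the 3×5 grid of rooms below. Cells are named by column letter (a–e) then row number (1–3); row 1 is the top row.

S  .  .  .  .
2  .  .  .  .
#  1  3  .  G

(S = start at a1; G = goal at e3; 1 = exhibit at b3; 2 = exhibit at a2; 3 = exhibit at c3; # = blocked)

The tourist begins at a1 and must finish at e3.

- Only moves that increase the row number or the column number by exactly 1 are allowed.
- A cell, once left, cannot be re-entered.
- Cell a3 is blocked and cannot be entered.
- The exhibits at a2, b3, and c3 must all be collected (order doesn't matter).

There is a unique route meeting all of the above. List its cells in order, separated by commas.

Moves only go right or down, so the column and row indices never decrease.
Route from a1: down 1 to a2, right 1 to b2, down 1 to b3, right 3 to e3 — 6 moves in all.
Check: all required cells visited.

a1, a2, b2, b3, c3, d3, e3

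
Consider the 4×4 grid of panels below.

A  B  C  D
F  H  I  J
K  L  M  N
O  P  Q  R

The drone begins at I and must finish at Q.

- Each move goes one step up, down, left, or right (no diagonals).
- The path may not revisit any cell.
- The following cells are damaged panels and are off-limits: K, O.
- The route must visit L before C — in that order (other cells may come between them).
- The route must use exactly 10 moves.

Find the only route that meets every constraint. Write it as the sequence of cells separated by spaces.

I M L H B C D J N R Q

The waypoints must appear in the order L, C, with no cell reused.
Route from I: down 1 to M, left 1 to L, up 2 to B, right 2 to D, down 3 to R, left 1 to Q — 10 moves in all.
Check: order respected (L at step 2, C at step 5); 10 moves as required.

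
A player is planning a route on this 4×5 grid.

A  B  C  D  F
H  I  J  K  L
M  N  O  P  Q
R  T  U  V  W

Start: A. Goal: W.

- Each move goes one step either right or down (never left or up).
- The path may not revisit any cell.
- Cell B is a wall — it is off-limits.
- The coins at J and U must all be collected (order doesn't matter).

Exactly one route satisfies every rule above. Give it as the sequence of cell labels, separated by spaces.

Moves only go right or down, so the column and row indices never decrease.
Route from A: down to H, 2× right (reaching J), 2× down (reaching U), 2× right (reaching W) — 7 moves in all.
Check: all required cells visited.

A H I J O U V W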